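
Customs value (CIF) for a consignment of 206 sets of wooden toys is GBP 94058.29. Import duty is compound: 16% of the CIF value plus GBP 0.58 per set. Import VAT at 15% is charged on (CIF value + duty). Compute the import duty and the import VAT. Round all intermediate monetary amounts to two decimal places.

Import duty: GBP 15168.81; import VAT: GBP 16384.07

Ad valorem component: 94058.29 × 16% = 15049.33
Specific component: 206 × 0.58 = 119.48
Import duty = 15049.33 + 119.48 = 15168.81
VAT base = CIF + duty = 94058.29 + 15168.81 = 109227.10
Import VAT = 109227.10 × 15% = 16384.07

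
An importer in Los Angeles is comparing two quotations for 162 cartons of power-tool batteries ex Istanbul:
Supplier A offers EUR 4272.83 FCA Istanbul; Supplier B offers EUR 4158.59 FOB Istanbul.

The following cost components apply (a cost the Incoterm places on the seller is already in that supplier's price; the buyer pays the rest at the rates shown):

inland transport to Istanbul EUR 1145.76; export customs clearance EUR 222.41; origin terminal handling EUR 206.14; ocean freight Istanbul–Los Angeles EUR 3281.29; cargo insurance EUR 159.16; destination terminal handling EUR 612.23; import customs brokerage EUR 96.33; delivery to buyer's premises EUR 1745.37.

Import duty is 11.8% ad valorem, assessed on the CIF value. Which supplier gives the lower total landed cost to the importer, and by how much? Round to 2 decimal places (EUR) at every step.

Supplier A (FCA):
CIF value = FCA price + origin terminal + freight + insurance = 4272.83 + 206.14 + 3281.29 + 159.16 = 7919.42
Import duty = 7919.42 × 11.8% = 934.49
Buyer bears (A): 206.14 + 3281.29 + 159.16 + 612.23 + 96.33 + 1745.37 = 6100.52
Landed cost (A) = invoice 4272.83 + 6100.52 + duty 934.49 = 11307.84
Supplier B (FOB):
CIF value = FOB price + freight + insurance = 4158.59 + 3281.29 + 159.16 = 7599.04
Import duty = 7599.04 × 11.8% = 896.69
Buyer bears (B): 3281.29 + 159.16 + 612.23 + 96.33 + 1745.37 = 5894.38
Landed cost (B) = invoice 4158.59 + 5894.38 + duty 896.69 = 10949.66
Difference = |11307.84 − 10949.66| = 358.18

Supplier B is cheaper by EUR 358.18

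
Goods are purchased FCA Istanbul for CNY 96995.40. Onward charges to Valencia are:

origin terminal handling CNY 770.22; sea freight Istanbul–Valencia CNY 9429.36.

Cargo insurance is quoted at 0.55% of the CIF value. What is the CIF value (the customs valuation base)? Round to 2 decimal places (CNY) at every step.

Let C be the CIF value. C = FCA price + pre-shipment costs + freight + 0.55% × C
C − 0.55% × C = 96995.40 + 770.22 + 9429.36
0.9945 × C = 107194.98
C = 107194.98 / 0.9945 = 107787.81
Insurance premium = 0.55% × 107787.81 = 592.83

CIF value: CNY 107787.81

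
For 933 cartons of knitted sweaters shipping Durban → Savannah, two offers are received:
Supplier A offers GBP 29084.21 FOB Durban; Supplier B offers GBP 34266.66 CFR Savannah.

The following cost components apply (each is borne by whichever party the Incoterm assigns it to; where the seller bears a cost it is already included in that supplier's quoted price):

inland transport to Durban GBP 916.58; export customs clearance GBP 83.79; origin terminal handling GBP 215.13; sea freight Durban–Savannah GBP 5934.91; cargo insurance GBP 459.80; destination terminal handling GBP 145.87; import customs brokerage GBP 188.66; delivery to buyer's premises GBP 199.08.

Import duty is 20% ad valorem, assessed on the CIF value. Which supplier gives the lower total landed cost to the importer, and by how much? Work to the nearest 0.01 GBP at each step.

Supplier B is cheaper by GBP 902.95

Supplier A (FOB):
CIF value = FOB price + freight + insurance = 29084.21 + 5934.91 + 459.80 = 35478.92
Import duty = 35478.92 × 20% = 7095.78
Buyer bears (A): 5934.91 + 459.80 + 145.87 + 188.66 + 199.08 = 6928.32
Landed cost (A) = invoice 29084.21 + 6928.32 + duty 7095.78 = 43108.31
Supplier B (CFR):
CIF value = CFR price + insurance = 34266.66 + 459.80 = 34726.46
Import duty = 34726.46 × 20% = 6945.29
Buyer bears (B): 459.80 + 145.87 + 188.66 + 199.08 = 993.41
Landed cost (B) = invoice 34266.66 + 993.41 + duty 6945.29 = 42205.36
Difference = |43108.31 − 42205.36| = 902.95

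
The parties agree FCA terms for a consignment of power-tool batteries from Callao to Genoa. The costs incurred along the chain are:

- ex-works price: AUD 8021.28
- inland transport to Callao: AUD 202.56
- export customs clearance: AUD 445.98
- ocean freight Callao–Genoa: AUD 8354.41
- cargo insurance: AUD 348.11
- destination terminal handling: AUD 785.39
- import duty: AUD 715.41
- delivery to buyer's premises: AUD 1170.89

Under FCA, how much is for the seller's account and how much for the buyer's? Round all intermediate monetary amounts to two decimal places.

Seller: AUD 8669.82; buyer: AUD 11374.21

FCA: the seller delivers export-cleared goods to the carrier; the buyer bears costs from that point.
Seller's account: goods 8021.28 + inland to port 202.56 + export clearance 445.98 = 8669.82
Buyer's account: freight 8354.41 + insurance 348.11 + destination terminal 785.39 + duty 715.41 + delivery 1170.89 = 11374.21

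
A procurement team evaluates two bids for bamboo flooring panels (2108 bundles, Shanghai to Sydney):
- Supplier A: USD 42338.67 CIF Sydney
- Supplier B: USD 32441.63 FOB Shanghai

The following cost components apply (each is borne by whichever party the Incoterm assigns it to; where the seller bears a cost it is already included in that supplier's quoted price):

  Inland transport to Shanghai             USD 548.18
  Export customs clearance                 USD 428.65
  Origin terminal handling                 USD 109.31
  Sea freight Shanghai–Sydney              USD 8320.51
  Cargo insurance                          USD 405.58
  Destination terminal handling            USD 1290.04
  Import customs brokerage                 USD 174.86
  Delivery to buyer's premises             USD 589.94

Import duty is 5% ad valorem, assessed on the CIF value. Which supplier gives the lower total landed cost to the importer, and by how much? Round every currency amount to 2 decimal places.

Supplier B is cheaper by USD 1229.49

Supplier A (CIF):
The CIF price already equals the CIF value: 42338.67
Import duty = 42338.67 × 5% = 2116.93
Buyer bears (A): 1290.04 + 174.86 + 589.94 = 2054.84
Landed cost (A) = invoice 42338.67 + 2054.84 + duty 2116.93 = 46510.44
Supplier B (FOB):
CIF value = FOB price + freight + insurance = 32441.63 + 8320.51 + 405.58 = 41167.72
Import duty = 41167.72 × 5% = 2058.39
Buyer bears (B): 8320.51 + 405.58 + 1290.04 + 174.86 + 589.94 = 10780.93
Landed cost (B) = invoice 32441.63 + 10780.93 + duty 2058.39 = 45280.95
Difference = |46510.44 − 45280.95| = 1229.49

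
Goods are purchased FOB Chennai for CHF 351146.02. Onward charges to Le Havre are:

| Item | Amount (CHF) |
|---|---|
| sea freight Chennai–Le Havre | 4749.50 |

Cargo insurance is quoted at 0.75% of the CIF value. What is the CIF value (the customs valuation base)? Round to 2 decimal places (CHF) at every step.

CIF value: CHF 358584.91

Let C be the CIF value. C = FOB price + freight + 0.75% × C
C − 0.75% × C = 351146.02 + 4749.50
0.9925 × C = 355895.52
C = 355895.52 / 0.9925 = 358584.91
Insurance premium = 0.75% × 358584.91 = 2689.39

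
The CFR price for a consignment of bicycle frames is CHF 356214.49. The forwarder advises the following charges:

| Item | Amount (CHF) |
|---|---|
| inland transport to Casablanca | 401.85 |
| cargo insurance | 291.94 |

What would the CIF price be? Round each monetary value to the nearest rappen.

Not relevant to the conversion: inland to port — on the seller under both CFR and CIF; already in the CFR price and stays in the CIF price.
From CFR to CIF, the seller additionally bears: insurance.
CIF price = 356214.49 + 291.94 = 356506.43

CIF price: CHF 356506.43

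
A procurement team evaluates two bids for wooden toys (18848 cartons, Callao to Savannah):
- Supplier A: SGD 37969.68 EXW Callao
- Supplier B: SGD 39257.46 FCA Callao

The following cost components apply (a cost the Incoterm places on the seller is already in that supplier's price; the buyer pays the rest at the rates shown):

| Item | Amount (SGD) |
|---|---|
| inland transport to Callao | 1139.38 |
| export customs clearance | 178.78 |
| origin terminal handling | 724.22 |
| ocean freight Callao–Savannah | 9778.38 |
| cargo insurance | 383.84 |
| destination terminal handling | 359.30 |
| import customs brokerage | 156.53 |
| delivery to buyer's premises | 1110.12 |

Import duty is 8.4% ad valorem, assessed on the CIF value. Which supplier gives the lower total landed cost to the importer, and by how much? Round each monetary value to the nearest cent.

Supplier B is cheaper by SGD 32.93

Supplier A (EXW):
CIF value = EXW price + inland to port + export clearance + origin terminal + freight + insurance = 37969.68 + 1139.38 + 178.78 + 724.22 + 9778.38 + 383.84 = 50174.28
Import duty = 50174.28 × 8.4% = 4214.64
Buyer bears (A): 1139.38 + 178.78 + 724.22 + 9778.38 + 383.84 + 359.30 + 156.53 + 1110.12 = 13830.55
Landed cost (A) = invoice 37969.68 + 13830.55 + duty 4214.64 = 56014.87
Supplier B (FCA):
CIF value = FCA price + origin terminal + freight + insurance = 39257.46 + 724.22 + 9778.38 + 383.84 = 50143.90
Import duty = 50143.90 × 8.4% = 4212.09
Buyer bears (B): 724.22 + 9778.38 + 383.84 + 359.30 + 156.53 + 1110.12 = 12512.39
Landed cost (B) = invoice 39257.46 + 12512.39 + duty 4212.09 = 55981.94
Difference = |56014.87 − 55981.94| = 32.93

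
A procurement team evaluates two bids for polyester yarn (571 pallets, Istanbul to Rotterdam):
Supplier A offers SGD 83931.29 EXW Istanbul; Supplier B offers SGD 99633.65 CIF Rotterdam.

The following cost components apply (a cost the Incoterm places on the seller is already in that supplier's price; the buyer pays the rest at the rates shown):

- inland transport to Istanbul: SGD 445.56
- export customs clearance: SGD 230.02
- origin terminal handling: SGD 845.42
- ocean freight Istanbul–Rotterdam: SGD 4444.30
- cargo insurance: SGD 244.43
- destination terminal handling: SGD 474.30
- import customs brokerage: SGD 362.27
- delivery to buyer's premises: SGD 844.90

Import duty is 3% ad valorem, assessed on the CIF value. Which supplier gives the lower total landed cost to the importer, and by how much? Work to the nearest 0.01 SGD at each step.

Supplier A (EXW):
CIF value = EXW price + inland to port + export clearance + origin terminal + freight + insurance = 83931.29 + 445.56 + 230.02 + 845.42 + 4444.30 + 244.43 = 90141.02
Import duty = 90141.02 × 3% = 2704.23
Buyer bears (A): 445.56 + 230.02 + 845.42 + 4444.30 + 244.43 + 474.30 + 362.27 + 844.90 = 7891.20
Landed cost (A) = invoice 83931.29 + 7891.20 + duty 2704.23 = 94526.72
Supplier B (CIF):
The CIF price already equals the CIF value: 99633.65
Import duty = 99633.65 × 3% = 2989.01
Buyer bears (B): 474.30 + 362.27 + 844.90 = 1681.47
Landed cost (B) = invoice 99633.65 + 1681.47 + duty 2989.01 = 104304.13
Difference = |94526.72 − 104304.13| = 9777.41

Supplier A is cheaper by SGD 9777.41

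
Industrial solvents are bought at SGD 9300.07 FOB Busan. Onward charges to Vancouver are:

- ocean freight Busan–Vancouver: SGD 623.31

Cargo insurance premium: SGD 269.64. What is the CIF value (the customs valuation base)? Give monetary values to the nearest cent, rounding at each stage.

CIF = FOB price + freight + insurance
CIF = 9300.07 + 623.31 + 269.64 = 10193.02

CIF value: SGD 10193.02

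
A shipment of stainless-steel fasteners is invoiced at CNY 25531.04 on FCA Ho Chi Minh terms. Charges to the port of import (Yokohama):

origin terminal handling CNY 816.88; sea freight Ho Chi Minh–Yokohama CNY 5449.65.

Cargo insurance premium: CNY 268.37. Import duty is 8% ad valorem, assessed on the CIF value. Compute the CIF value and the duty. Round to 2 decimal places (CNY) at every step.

CIF = FCA price + pre-shipment costs + freight + insurance
CIF = 25531.04 + 816.88 + 5449.65 + 268.37 = 32065.94
Import duty = 32065.94 × 8% = 2565.28

CIF value: CNY 32065.94; import duty: CNY 2565.28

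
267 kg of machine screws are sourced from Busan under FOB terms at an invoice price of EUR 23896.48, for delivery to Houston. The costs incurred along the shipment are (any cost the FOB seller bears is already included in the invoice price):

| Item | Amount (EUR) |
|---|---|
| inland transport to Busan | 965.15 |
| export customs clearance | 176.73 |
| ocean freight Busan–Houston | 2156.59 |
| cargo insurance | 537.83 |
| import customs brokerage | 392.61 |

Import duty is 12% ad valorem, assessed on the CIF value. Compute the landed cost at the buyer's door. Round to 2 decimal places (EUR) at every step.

FOB: the seller bears costs until goods are on board at the origin port; the buyer bears freight, insurance and all costs thereafter.
Already in the invoice (seller's account under FOB): inland to port, export clearance — exclude.
CIF value = FOB price + freight + insurance = 23896.48 + 2156.59 + 537.83 = 26590.90
Import duty = 26590.90 × 12% = 3190.91
Buyer bears: freight 2156.59 + insurance 537.83 + brokerage 392.61 + duty 3190.91 = 6277.94
Landed cost = invoice 23896.48 + 6277.94 = 30174.42

Total landed cost: EUR 30174.42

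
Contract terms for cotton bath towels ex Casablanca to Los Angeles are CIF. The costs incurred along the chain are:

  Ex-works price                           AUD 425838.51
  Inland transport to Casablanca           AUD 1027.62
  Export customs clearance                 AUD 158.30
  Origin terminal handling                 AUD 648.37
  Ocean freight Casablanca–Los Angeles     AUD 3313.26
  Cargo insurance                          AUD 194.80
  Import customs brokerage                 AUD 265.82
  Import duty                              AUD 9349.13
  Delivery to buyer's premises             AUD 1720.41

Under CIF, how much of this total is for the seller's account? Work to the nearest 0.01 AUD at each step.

CIF: the seller pays costs through ocean freight and marine insurance to the destination port.
Seller's account: goods 425838.51 + inland to port 1027.62 + export clearance 158.30 + origin terminal 648.37 + freight 3313.26 + insurance 194.80 = 431180.86
Buyer's account: brokerage 265.82 + duty 9349.13 + delivery 1720.41 = 11335.36

Seller's account: AUD 431180.86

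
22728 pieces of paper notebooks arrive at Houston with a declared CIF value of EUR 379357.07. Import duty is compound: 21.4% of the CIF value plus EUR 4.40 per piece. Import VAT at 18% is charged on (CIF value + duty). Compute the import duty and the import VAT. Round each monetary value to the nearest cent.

Import duty: EUR 181185.61; import VAT: EUR 100897.68

Ad valorem component: 379357.07 × 21.4% = 81182.41
Specific component: 22728 × 4.40 = 100003.20
Import duty = 81182.41 + 100003.20 = 181185.61
VAT base = CIF + duty = 379357.07 + 181185.61 = 560542.68
Import VAT = 560542.68 × 18% = 100897.68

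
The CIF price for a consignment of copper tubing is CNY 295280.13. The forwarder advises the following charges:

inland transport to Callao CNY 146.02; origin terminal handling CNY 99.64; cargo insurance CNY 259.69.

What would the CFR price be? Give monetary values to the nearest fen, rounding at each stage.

Not relevant to the conversion: inland to port, origin terminal — on the seller under both CIF and CFR; already in the CIF price and stays in the CFR price.
From CIF to CFR, the seller no longer bears: insurance.
CFR price = 295280.13 − 259.69 = 295020.44

CFR price: CNY 295020.44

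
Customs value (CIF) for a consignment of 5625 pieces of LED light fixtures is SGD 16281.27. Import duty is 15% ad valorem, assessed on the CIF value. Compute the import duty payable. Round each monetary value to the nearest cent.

Import duty = 16281.27 × 15% = 2442.19

Import duty: SGD 2442.19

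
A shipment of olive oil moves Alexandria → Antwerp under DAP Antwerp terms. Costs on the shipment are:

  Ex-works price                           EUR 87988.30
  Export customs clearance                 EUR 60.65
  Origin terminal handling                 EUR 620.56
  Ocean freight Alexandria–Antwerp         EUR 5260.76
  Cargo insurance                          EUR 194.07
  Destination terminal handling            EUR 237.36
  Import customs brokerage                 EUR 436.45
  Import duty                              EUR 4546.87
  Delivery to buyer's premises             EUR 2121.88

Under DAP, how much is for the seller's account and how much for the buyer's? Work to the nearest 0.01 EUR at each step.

DAP: the seller bears all costs to the named destination except import duty and clearance.
Seller's account: goods 87988.30 + export clearance 60.65 + origin terminal 620.56 + freight 5260.76 + insurance 194.07 + destination terminal 237.36 + delivery 2121.88 = 96483.58
Buyer's account: brokerage 436.45 + duty 4546.87 = 4983.32

Seller: EUR 96483.58; buyer: EUR 4983.32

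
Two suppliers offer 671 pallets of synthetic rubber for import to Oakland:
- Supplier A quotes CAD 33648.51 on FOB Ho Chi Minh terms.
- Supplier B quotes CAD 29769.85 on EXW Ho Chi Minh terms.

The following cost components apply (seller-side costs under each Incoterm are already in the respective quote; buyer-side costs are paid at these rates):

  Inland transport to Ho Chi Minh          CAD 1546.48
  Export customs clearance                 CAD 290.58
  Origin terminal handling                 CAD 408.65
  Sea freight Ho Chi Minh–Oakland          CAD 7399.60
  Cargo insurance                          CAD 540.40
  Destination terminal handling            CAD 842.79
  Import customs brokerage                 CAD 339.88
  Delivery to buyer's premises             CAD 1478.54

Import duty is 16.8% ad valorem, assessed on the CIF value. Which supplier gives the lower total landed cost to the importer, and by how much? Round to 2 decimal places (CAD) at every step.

Supplier B is cheaper by CAD 1907.29

Supplier A (FOB):
CIF value = FOB price + freight + insurance = 33648.51 + 7399.60 + 540.40 = 41588.51
Import duty = 41588.51 × 16.8% = 6986.87
Buyer bears (A): 7399.60 + 540.40 + 842.79 + 339.88 + 1478.54 = 10601.21
Landed cost (A) = invoice 33648.51 + 10601.21 + duty 6986.87 = 51236.59
Supplier B (EXW):
CIF value = EXW price + inland to port + export clearance + origin terminal + freight + insurance = 29769.85 + 1546.48 + 290.58 + 408.65 + 7399.60 + 540.40 = 39955.56
Import duty = 39955.56 × 16.8% = 6712.53
Buyer bears (B): 1546.48 + 290.58 + 408.65 + 7399.60 + 540.40 + 842.79 + 339.88 + 1478.54 = 12846.92
Landed cost (B) = invoice 29769.85 + 12846.92 + duty 6712.53 = 49329.30
Difference = |51236.59 − 49329.30| = 1907.29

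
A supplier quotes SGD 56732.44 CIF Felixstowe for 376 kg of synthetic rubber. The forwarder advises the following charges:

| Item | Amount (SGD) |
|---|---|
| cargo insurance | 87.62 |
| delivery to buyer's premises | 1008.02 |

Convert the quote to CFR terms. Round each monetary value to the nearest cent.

CFR price: SGD 56644.82

Not relevant to the conversion: delivery — on the buyer under both terms; not part of either seller's price.
From CIF to CFR, the seller no longer bears: insurance.
CFR price = 56732.44 − 87.62 = 56644.82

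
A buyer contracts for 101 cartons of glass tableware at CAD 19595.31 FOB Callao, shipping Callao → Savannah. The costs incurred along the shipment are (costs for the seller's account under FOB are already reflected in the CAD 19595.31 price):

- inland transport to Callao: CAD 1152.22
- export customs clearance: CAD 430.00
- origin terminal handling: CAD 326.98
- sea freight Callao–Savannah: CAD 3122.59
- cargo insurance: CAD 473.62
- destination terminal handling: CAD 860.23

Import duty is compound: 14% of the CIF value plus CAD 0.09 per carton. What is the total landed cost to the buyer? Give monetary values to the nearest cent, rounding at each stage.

Total landed cost: CAD 27307.65

FOB: the seller bears costs until goods are on board at the origin port; the buyer bears freight, insurance and all costs thereafter.
Already in the invoice (seller's account under FOB): inland to port, export clearance, origin terminal — exclude.
CIF value = FOB price + freight + insurance = 19595.31 + 3122.59 + 473.62 = 23191.52
Ad valorem component: 23191.52 × 14% = 3246.81
Specific component: 101 × 0.09 = 9.09
Import duty = 3246.81 + 9.09 = 3255.90
Buyer bears: freight 3122.59 + insurance 473.62 + destination terminal 860.23 + duty 3255.90 = 7712.34
Landed cost = invoice 19595.31 + 7712.34 = 27307.65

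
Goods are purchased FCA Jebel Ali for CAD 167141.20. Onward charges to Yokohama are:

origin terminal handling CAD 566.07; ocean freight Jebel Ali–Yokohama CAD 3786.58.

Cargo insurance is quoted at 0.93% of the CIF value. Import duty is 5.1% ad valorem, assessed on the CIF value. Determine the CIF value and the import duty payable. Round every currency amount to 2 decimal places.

CIF value: CAD 173103.71; import duty: CAD 8828.29

Let C be the CIF value. C = FCA price + pre-shipment costs + freight + 0.93% × C
C − 0.93% × C = 167141.20 + 566.07 + 3786.58
0.9907 × C = 171493.85
C = 171493.85 / 0.9907 = 173103.71
Insurance premium = 0.93% × 173103.71 = 1609.86
Import duty = 173103.71 × 5.1% = 8828.29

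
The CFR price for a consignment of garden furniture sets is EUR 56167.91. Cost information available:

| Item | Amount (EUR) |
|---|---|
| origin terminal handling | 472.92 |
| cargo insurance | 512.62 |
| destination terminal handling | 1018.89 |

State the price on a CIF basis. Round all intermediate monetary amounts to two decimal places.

CIF price: EUR 56680.53

Not relevant to the conversion: origin terminal — on the seller under both CFR and CIF; already in the CFR price and stays in the CIF price. destination terminal — on the buyer under both terms; not part of either seller's price.
From CFR to CIF, the seller additionally bears: insurance.
CIF price = 56167.91 + 512.62 = 56680.53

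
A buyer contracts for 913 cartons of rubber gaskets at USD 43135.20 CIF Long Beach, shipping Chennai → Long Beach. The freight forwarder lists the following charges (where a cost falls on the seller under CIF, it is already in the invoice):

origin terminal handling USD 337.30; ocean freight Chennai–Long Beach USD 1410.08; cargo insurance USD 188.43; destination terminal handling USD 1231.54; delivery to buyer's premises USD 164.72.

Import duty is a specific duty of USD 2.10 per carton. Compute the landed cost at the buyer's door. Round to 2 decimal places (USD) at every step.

Total landed cost: USD 46448.76

CIF: the seller pays costs through ocean freight and marine insurance to the destination port.
Already in the invoice (seller's account under CIF): origin terminal, freight, insurance — exclude.
The CIF price already equals the CIF value: 43135.20
Import duty = 913 × 2.10 = 1917.30
Buyer bears: destination terminal 1231.54 + delivery 164.72 + duty 1917.30 = 3313.56
Landed cost = invoice 43135.20 + 3313.56 = 46448.76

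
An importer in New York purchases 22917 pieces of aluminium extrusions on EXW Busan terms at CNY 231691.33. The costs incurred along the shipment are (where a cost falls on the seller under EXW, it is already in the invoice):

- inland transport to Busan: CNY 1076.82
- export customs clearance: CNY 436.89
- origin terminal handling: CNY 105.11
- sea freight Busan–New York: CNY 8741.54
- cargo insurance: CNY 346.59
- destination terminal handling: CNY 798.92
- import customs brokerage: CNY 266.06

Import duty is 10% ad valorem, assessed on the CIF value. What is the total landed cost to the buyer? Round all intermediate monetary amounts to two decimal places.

EXW: the seller makes goods available at their premises; the buyer bears all onward costs.
CIF value = EXW price + inland to port + export clearance + origin terminal + freight + insurance = 231691.33 + 1076.82 + 436.89 + 105.11 + 8741.54 + 346.59 = 242398.28
Import duty = 242398.28 × 10% = 24239.83
Buyer bears: inland to port 1076.82 + export clearance 436.89 + origin terminal 105.11 + freight 8741.54 + insurance 346.59 + destination terminal 798.92 + brokerage 266.06 + duty 24239.83 = 36011.76
Landed cost = invoice 231691.33 + 36011.76 = 267703.09

Total landed cost: CNY 267703.09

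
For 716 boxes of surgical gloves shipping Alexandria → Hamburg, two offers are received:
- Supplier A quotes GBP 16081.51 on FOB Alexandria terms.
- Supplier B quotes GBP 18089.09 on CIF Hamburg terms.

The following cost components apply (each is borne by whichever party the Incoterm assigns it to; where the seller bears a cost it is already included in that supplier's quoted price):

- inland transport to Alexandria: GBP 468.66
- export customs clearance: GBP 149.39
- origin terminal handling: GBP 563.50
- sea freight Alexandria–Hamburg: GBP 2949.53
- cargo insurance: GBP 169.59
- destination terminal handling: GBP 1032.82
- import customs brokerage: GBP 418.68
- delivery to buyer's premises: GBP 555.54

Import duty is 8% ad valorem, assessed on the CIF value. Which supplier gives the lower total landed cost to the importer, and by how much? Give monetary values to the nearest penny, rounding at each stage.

Supplier B is cheaper by GBP 1200.46

Supplier A (FOB):
CIF value = FOB price + freight + insurance = 16081.51 + 2949.53 + 169.59 = 19200.63
Import duty = 19200.63 × 8% = 1536.05
Buyer bears (A): 2949.53 + 169.59 + 1032.82 + 418.68 + 555.54 = 5126.16
Landed cost (A) = invoice 16081.51 + 5126.16 + duty 1536.05 = 22743.72
Supplier B (CIF):
The CIF price already equals the CIF value: 18089.09
Import duty = 18089.09 × 8% = 1447.13
Buyer bears (B): 1032.82 + 418.68 + 555.54 = 2007.04
Landed cost (B) = invoice 18089.09 + 2007.04 + duty 1447.13 = 21543.26
Difference = |22743.72 − 21543.26| = 1200.46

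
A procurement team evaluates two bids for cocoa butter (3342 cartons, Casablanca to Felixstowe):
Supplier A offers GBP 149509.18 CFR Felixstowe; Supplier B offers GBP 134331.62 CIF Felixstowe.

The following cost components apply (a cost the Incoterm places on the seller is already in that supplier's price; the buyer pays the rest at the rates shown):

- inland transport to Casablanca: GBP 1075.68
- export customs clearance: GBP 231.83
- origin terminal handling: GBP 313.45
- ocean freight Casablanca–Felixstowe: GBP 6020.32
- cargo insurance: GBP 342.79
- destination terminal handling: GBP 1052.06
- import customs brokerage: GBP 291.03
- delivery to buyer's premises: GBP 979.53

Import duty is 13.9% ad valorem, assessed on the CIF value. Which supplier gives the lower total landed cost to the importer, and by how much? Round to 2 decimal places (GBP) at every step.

Supplier B is cheaper by GBP 17677.67

Supplier A (CFR):
CIF value = CFR price + insurance = 149509.18 + 342.79 = 149851.97
Import duty = 149851.97 × 13.9% = 20829.42
Buyer bears (A): 342.79 + 1052.06 + 291.03 + 979.53 = 2665.41
Landed cost (A) = invoice 149509.18 + 2665.41 + duty 20829.42 = 173004.01
Supplier B (CIF):
The CIF price already equals the CIF value: 134331.62
Import duty = 134331.62 × 13.9% = 18672.10
Buyer bears (B): 1052.06 + 291.03 + 979.53 = 2322.62
Landed cost (B) = invoice 134331.62 + 2322.62 + duty 18672.10 = 155326.34
Difference = |173004.01 − 155326.34| = 17677.67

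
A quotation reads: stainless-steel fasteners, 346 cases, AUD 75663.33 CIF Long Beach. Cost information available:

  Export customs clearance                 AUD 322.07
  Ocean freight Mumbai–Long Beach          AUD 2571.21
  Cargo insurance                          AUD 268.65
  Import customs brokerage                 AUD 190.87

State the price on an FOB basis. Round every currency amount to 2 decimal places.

FOB price: AUD 72823.47

Not relevant to the conversion: export clearance — on the seller under both CIF and FOB; already in the CIF price and stays in the FOB price. brokerage — on the buyer under both terms; not part of either seller's price.
From CIF to FOB, the seller no longer bears: freight, insurance.
FOB price = 75663.33 − 2571.21 − 268.65 = 72823.47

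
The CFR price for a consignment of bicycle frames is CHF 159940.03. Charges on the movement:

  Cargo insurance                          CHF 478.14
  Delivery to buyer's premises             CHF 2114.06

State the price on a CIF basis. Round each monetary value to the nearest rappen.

Not relevant to the conversion: delivery — on the buyer under both terms; not part of either seller's price.
From CFR to CIF, the seller additionally bears: insurance.
CIF price = 159940.03 + 478.14 = 160418.17

CIF price: CHF 160418.17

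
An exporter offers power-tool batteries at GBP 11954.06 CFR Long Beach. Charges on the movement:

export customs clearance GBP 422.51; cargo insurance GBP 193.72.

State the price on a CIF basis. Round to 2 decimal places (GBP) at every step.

CIF price: GBP 12147.78

Not relevant to the conversion: export clearance — on the seller under both CFR and CIF; already in the CFR price and stays in the CIF price.
From CFR to CIF, the seller additionally bears: insurance.
CIF price = 11954.06 + 193.72 = 12147.78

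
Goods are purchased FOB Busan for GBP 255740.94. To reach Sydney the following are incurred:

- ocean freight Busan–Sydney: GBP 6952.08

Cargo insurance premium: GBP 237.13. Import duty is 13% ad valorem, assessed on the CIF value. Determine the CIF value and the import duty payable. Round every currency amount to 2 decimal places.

CIF = FOB price + freight + insurance
CIF = 255740.94 + 6952.08 + 237.13 = 262930.15
Import duty = 262930.15 × 13% = 34180.92

CIF value: GBP 262930.15; import duty: GBP 34180.92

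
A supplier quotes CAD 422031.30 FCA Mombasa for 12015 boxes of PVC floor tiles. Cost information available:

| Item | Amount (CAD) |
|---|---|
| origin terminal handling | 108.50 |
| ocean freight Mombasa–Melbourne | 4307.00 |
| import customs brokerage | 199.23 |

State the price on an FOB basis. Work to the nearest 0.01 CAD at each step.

Not relevant to the conversion: brokerage, freight — on the buyer under both terms; not part of either seller's price.
From FCA to FOB, the seller additionally bears: origin terminal.
FOB price = 422031.30 + 108.50 = 422139.80

FOB price: CAD 422139.80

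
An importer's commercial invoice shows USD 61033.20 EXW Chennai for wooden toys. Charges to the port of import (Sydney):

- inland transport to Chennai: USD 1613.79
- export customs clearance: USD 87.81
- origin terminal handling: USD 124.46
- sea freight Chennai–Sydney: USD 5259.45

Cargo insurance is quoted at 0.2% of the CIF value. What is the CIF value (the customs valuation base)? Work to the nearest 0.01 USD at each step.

Let C be the CIF value. C = EXW price + pre-shipment costs + freight + 0.2% × C
C − 0.2% × C = 61033.20 + 1613.79 + 87.81 + 124.46 + 5259.45
0.998 × C = 68118.71
C = 68118.71 / 0.998 = 68255.22
Insurance premium = 0.2% × 68255.22 = 136.51

CIF value: USD 68255.22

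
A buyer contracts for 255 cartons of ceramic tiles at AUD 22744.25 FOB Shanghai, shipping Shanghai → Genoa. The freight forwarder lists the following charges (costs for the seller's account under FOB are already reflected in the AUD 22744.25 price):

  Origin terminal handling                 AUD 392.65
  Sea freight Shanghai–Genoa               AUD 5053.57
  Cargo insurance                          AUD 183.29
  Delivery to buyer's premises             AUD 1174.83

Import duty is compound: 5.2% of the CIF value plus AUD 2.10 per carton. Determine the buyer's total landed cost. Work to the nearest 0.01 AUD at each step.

Total landed cost: AUD 31146.46

FOB: the seller bears costs until goods are on board at the origin port; the buyer bears freight, insurance and all costs thereafter.
Already in the invoice (seller's account under FOB): origin terminal — exclude.
CIF value = FOB price + freight + insurance = 22744.25 + 5053.57 + 183.29 = 27981.11
Ad valorem component: 27981.11 × 5.2% = 1455.02
Specific component: 255 × 2.10 = 535.50
Import duty = 1455.02 + 535.50 = 1990.52
Buyer bears: freight 5053.57 + insurance 183.29 + delivery 1174.83 + duty 1990.52 = 8402.21
Landed cost = invoice 22744.25 + 8402.21 = 31146.46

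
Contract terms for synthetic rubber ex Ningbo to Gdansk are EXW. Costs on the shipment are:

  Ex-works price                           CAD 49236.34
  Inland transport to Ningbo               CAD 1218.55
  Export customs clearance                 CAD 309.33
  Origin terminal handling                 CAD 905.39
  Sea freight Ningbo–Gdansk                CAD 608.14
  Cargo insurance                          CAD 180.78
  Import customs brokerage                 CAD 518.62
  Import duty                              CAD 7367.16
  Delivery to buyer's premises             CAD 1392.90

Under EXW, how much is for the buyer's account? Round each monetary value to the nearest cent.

EXW: the seller makes goods available at their premises; the buyer bears all onward costs.
Seller's account: goods 49236.34 = 49236.34
Buyer's account: inland to port 1218.55 + export clearance 309.33 + origin terminal 905.39 + freight 608.14 + insurance 180.78 + brokerage 518.62 + duty 7367.16 + delivery 1392.90 = 12500.87

Buyer's account: CAD 12500.87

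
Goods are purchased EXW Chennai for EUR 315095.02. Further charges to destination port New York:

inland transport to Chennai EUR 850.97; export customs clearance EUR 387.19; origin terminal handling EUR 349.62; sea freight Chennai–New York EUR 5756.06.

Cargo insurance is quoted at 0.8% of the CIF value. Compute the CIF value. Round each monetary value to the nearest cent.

Let C be the CIF value. C = EXW price + pre-shipment costs + freight + 0.8% × C
C − 0.8% × C = 315095.02 + 850.97 + 387.19 + 349.62 + 5756.06
0.992 × C = 322438.86
C = 322438.86 / 0.992 = 325039.17
Insurance premium = 0.8% × 325039.17 = 2600.31

CIF value: EUR 325039.17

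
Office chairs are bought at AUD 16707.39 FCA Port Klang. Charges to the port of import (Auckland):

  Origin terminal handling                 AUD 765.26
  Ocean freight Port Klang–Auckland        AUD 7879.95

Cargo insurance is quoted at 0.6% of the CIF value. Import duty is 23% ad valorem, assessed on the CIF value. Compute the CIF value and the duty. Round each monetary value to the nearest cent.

Let C be the CIF value. C = FCA price + pre-shipment costs + freight + 0.6% × C
C − 0.6% × C = 16707.39 + 765.26 + 7879.95
0.994 × C = 25352.60
C = 25352.60 / 0.994 = 25505.63
Insurance premium = 0.6% × 25505.63 = 153.03
Import duty = 25505.63 × 23% = 5866.29

CIF value: AUD 25505.63; import duty: AUD 5866.29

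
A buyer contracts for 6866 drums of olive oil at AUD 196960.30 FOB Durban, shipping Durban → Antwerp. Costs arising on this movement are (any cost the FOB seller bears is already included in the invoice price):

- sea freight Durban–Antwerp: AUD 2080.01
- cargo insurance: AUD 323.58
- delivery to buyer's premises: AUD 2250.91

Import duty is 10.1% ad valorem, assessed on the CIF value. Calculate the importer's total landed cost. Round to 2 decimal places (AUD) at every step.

Total landed cost: AUD 221750.55

FOB: the seller bears costs until goods are on board at the origin port; the buyer bears freight, insurance and all costs thereafter.
CIF value = FOB price + freight + insurance = 196960.30 + 2080.01 + 323.58 = 199363.89
Import duty = 199363.89 × 10.1% = 20135.75
Buyer bears: freight 2080.01 + insurance 323.58 + delivery 2250.91 + duty 20135.75 = 24790.25
Landed cost = invoice 196960.30 + 24790.25 = 221750.55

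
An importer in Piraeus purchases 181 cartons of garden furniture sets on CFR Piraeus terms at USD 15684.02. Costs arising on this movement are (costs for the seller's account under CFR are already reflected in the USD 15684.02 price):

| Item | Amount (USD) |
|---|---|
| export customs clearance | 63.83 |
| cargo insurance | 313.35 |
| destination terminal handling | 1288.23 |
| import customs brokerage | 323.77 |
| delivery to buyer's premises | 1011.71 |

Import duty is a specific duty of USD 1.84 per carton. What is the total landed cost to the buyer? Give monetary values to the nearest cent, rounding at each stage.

CFR: the seller pays costs through ocean freight to the destination port, but not insurance.
Already in the invoice (seller's account under CFR): export clearance — exclude.
CIF value = CFR price + insurance = 15684.02 + 313.35 = 15997.37
Import duty = 181 × 1.84 = 333.04
Buyer bears: insurance 313.35 + destination terminal 1288.23 + brokerage 323.77 + delivery 1011.71 + duty 333.04 = 3270.10
Landed cost = invoice 15684.02 + 3270.10 = 18954.12

Total landed cost: USD 18954.12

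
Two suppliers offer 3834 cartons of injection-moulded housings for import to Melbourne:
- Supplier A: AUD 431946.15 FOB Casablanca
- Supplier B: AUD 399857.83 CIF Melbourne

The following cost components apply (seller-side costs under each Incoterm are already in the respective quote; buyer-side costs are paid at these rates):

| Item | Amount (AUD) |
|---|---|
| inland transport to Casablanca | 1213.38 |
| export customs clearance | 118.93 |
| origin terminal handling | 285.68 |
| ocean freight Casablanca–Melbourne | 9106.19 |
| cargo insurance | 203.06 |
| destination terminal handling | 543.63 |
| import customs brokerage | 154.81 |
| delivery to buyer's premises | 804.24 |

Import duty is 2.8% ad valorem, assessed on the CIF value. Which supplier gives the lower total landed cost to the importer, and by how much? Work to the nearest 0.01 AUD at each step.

Supplier B is cheaper by AUD 42556.70

Supplier A (FOB):
CIF value = FOB price + freight + insurance = 431946.15 + 9106.19 + 203.06 = 441255.40
Import duty = 441255.40 × 2.8% = 12355.15
Buyer bears (A): 9106.19 + 203.06 + 543.63 + 154.81 + 804.24 = 10811.93
Landed cost (A) = invoice 431946.15 + 10811.93 + duty 12355.15 = 455113.23
Supplier B (CIF):
The CIF price already equals the CIF value: 399857.83
Import duty = 399857.83 × 2.8% = 11196.02
Buyer bears (B): 543.63 + 154.81 + 804.24 = 1502.68
Landed cost (B) = invoice 399857.83 + 1502.68 + duty 11196.02 = 412556.53
Difference = |455113.23 − 412556.53| = 42556.70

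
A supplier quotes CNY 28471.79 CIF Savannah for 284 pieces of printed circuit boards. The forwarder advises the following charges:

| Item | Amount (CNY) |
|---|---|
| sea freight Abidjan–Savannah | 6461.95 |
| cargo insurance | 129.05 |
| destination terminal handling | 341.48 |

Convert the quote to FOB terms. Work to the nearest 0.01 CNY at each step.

FOB price: CNY 21880.79

Not relevant to the conversion: destination terminal — on the buyer under both terms; not part of either seller's price.
From CIF to FOB, the seller no longer bears: freight, insurance.
FOB price = 28471.79 − 6461.95 − 129.05 = 21880.79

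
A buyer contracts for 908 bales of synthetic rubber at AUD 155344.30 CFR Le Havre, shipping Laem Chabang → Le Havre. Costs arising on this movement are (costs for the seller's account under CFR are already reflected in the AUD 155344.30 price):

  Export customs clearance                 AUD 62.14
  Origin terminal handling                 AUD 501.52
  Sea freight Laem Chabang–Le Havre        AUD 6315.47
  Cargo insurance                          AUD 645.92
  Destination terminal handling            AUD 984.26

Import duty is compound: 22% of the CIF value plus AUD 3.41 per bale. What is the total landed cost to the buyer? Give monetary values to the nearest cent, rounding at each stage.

CFR: the seller pays costs through ocean freight to the destination port, but not insurance.
Already in the invoice (seller's account under CFR): export clearance, origin terminal, freight — exclude.
CIF value = CFR price + insurance = 155344.30 + 645.92 = 155990.22
Ad valorem component: 155990.22 × 22% = 34317.85
Specific component: 908 × 3.41 = 3096.28
Import duty = 34317.85 + 3096.28 = 37414.13
Buyer bears: insurance 645.92 + destination terminal 984.26 + duty 37414.13 = 39044.31
Landed cost = invoice 155344.30 + 39044.31 = 194388.61

Total landed cost: AUD 194388.61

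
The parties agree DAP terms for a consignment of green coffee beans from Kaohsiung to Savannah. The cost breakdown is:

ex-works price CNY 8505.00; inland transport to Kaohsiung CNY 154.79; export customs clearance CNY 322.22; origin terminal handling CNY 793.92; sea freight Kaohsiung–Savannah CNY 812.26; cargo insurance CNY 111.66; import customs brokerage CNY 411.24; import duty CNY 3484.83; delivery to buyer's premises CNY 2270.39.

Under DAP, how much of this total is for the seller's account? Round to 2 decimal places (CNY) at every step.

Seller's account: CNY 12970.24

DAP: the seller bears all costs to the named destination except import duty and clearance.
Seller's account: goods 8505.00 + inland to port 154.79 + export clearance 322.22 + origin terminal 793.92 + freight 812.26 + insurance 111.66 + delivery 2270.39 = 12970.24
Buyer's account: brokerage 411.24 + duty 3484.83 = 3896.07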